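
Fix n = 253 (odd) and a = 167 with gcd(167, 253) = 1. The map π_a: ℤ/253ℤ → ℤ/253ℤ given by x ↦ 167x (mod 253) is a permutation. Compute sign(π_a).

-1

Trace 236: π^k(236) = [236, 197, 9, 238, 25, 127, 210] for k=0..6.
The orbit structure of x ↦ 167x mod 253: 6 orbits of sizes [110, 110, 11, 11, 10, 1].
253 − 6 = 247 transpositions; sign(π) = (−1)^247 = -1.
(167|253)_J = -1 (Zolotarev's lemma cross-check).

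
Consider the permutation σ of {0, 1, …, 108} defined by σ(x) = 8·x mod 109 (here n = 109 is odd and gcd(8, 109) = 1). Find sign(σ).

-1

Orbit of 8 under x↦8x: [8, 64, 76, 63, 68, 108, 101]… (length divides ord_109(8)).
The orbit structure of x ↦ 8x mod 109: 10 orbits of sizes [12, 12, 12, 12, 12, 12, 12, 12, 12, 1].
Σ(ℓ_i−1) = 109−10 = 99; sign = (−1)^99 = -1.
Check: (8/109) = -1 by Zolotarev.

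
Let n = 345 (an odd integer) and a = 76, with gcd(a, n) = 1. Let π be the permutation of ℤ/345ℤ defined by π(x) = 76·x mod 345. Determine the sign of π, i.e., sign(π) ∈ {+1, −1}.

Start at x=76: 76 → 256 → 136 → 331 → 316 → 211 → 166 → … (one orbit).
Decompose π into cycles: lengths [22, 22, 22, 22, 22, 22, 22, 22, 22, 22, 22, 22, 22, 22, 22, 1, 1, 1, 1, 1, 1, 1, 1, 1, 1, 1, 1, 1, 1, 1] (30 cycles, including the fixed point 0).
345 − 30 = 315 transpositions; sign(π) = (−1)^315 = -1.

-1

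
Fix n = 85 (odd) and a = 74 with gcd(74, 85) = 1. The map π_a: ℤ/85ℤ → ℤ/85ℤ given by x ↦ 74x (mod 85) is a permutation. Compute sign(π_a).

-1

Orbit of 79 under x↦74x: [79, 66, 39, 81, 44, 26, 54]… (length divides ord_85(74)).
π_74 has 8 disjoint cycles with lengths [16, 16, 16, 16, 16, 2, 2, 1] on {0,…,84}.
n − c = 85 − 8 = 77; sign = (−1)^77 = -1.
Check: (74/85) = -1 by Zolotarev.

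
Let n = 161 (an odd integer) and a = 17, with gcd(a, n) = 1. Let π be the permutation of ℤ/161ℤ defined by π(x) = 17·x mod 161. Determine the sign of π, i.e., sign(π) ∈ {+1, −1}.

+1

Start at x=36: 36 → 129 → 100 → 90 → 81 → 89 → 64 → … (one orbit).
5 cycles of lengths [66, 66, 22, 6, 1].
With 5 cycles on 161 points, sign = (−1)^{161−5} = +1.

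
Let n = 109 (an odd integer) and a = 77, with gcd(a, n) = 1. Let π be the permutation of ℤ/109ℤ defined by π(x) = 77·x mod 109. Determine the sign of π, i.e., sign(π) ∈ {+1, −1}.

-1

Orbit of 46 under x↦77x: [46, 54, 16, 33, 34, 2, 45]… (length divides ord_109(77)).
Cycle type of π: 36×3 + 1; total 4 cycles.
109 − 4 = 105 transpositions; sign(π) = (−1)^105 = -1.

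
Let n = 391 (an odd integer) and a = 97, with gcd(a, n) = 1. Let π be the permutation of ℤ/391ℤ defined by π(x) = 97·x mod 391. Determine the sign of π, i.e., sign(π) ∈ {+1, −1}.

Orbit of 188 under x↦97x: [188, 250, 8, 385, 200, 241, 308]… (length divides ord_391(97)).
Cycle type of π: 176×2 + 22 + 16 + 1; total 5 cycles.
With 5 cycles on 391 points, sign = (−1)^{391−5} = +1.

+1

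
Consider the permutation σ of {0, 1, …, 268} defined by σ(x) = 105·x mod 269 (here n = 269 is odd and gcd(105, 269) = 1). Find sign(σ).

Orbit of 67 under x↦105x: [67, 41, 1, 105, 265, 118, 16]… (length divides ord_269(105)).
Cycle type of π: 67×4 + 1; total 5 cycles.
With 5 cycles on 269 points, sign = (−1)^{269−5} = +1.

+1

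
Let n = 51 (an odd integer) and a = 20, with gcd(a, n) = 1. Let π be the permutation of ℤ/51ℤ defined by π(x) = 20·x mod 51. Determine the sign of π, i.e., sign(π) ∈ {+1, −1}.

+1

Start at x=44: 44 → 13 → 5 → 49 → 11 → 16 → 14 → … (one orbit).
5 cycles of lengths [16, 16, 16, 2, 1].
sign(π) = (−1)^{n − #cycles} = (−1)^{51−5} = (−1)^46 = +1.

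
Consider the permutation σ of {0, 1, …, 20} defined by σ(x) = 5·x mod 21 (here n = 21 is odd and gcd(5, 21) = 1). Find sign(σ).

+1

Trace 1: π^k(1) = [1, 5, 4, 20, 16, 17] for k=0..5.
Cycle type of π: 6×3 + 2 + 1; total 5 cycles.
Σ(ℓ_i−1) = 21−5 = 16; sign = (−1)^16 = +1.
Zolotarev: (5|21) = +1, matching the cycle-count sign.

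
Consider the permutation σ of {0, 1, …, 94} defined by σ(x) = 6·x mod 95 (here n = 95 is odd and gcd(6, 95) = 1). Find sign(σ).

+1

Start at x=36: 36 → 26 → 61 → 81 → 11 → 66 → 16 → … (one orbit).
Cycle lengths of π_6 on ℤ/95ℤ: [9, 9, 9, 9, 9, 9, 9, 9, 9, 9, 1, 1, 1, 1, 1]; 15 cycles in total.
With 15 cycles on 95 points, sign = (−1)^{95−15} = +1.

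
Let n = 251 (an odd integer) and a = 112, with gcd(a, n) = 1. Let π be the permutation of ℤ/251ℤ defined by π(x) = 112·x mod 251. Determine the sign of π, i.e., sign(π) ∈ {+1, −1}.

Start at x=15: 15 → 174 → 161 → 211 → 38 → 240 → 23 → … (one orbit).
Cycle lengths of π_112 on ℤ/251ℤ: [125, 125, 1]; 3 cycles in total.
251 − 3 = 248 transpositions; sign(π) = (−1)^248 = +1.

+1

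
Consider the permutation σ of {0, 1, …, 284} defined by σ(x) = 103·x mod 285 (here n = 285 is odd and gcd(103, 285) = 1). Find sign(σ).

Start at x=1: 1 → 103 → 64 → 37 → 106 → 88 → 229 → … (one orbit).
Decompose π into cycles: lengths [12, 12, 12, 12, 12, 12, 12, 12, 12, 12, 12, 12, 12, 12, 12, 12, 12, 12, 6, 6, 6, 6, 6, 6, 6, 6, 6, 4, 4, 4, 1, 1, 1] (33 cycles, including the fixed point 0).
Σ(ℓ_i−1) = 285−33 = 252; sign = (−1)^252 = +1.

+1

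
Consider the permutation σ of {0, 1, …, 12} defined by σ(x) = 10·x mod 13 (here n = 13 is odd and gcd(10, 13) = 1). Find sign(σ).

+1

Orbit of 9 under x↦10x: [9, 12, 3, 4, 1, 10]… (length divides ord_13(10)).
Decompose π into cycles: lengths [6, 6, 1] (3 cycles, including the fixed point 0).
Σ(ℓ_i−1) = 13−3 = 10; sign = (−1)^10 = +1.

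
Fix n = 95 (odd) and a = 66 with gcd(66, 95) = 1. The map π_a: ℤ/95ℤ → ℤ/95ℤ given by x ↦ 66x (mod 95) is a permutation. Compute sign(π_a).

Start at x=61: 61 → 36 → 1 → 66 → 81 → 26 → 6 → … (one orbit).
Cycle type of π: 9×10 + 1×5; total 15 cycles.
n − c = 95 − 15 = 80; sign = (−1)^80 = +1.
Zolotarev: (66|95) = +1, matching the cycle-count sign.

+1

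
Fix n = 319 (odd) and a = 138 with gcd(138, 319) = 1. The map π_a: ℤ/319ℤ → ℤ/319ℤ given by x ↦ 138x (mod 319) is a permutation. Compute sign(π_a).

Orbit of 208 under x↦138x: [208, 313, 129, 257, 57, 210, 270]… (length divides ord_319(138)).
8 cycles of lengths [70, 70, 70, 70, 14, 14, 10, 1].
With 8 cycles on 319 points, sign = (−1)^{319−8} = -1.
(138|319)_J = -1 (Zolotarev's lemma cross-check).

-1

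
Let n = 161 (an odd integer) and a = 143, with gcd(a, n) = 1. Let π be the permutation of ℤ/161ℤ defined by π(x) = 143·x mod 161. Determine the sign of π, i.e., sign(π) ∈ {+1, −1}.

+1

Orbit of 76 under x↦143x: [76, 81, 152, 1, 143, 2, 125]… (length divides ord_161(143)).
Cycle lengths of π_143 on ℤ/161ℤ: [66, 66, 22, 6, 1]; 5 cycles in total.
sign(π) = (−1)^{n − #cycles} = (−1)^{161−5} = (−1)^156 = +1.
Check: (143/161) = +1 by Zolotarev.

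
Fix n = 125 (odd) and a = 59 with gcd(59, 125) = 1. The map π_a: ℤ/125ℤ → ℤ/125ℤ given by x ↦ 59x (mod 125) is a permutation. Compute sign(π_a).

+1

Orbit of 16 under x↦59x: [16, 69, 71, 64, 26, 34, 6]… (length divides ord_125(59)).
The orbit structure of x ↦ 59x mod 125: 7 orbits of sizes [50, 50, 10, 10, 2, 2, 1].
125 − 7 = 118 transpositions; sign(π) = (−1)^118 = +1.
Check: (59/125) = +1 by Zolotarev.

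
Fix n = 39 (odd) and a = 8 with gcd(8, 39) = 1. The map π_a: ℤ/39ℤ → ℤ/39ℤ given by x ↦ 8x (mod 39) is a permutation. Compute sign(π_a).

+1

Trace 1: π^k(1) = [1, 8, 25, 5] for k=0..3.
11 cycles of lengths [4, 4, 4, 4, 4, 4, 4, 4, 4, 2, 1].
11 cycles on 39: each ℓ→(−1)^(ℓ−1), product (−1)^28 = +1.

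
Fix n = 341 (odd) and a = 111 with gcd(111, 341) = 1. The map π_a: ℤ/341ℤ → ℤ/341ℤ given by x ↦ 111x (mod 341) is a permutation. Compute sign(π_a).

Start at x=188: 188 → 67 → 276 → 287 → 144 → 298 → 1 → … (one orbit).
Decompose π into cycles: lengths [15, 15, 15, 15, 15, 15, 15, 15, 15, 15, 15, 15, 15, 15, 15, 15, 15, 15, 15, 15, 15, 15, 1, 1, 1, 1, 1, 1, 1, 1, 1, 1, 1] (33 cycles, including the fixed point 0).
With 33 cycles on 341 points, sign = (−1)^{341−33} = +1.

+1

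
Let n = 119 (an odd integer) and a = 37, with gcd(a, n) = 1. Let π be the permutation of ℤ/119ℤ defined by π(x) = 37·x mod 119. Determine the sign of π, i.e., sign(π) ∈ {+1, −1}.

Orbit of 58 under x↦37x: [58, 4, 29, 2, 74, 1, 37]… (length divides ord_119(37)).
Cycle type of π: 48×2 + 16 + 3×2 + 1; total 6 cycles.
Σ(ℓ_i−1) = 119−6 = 113; sign = (−1)^113 = -1.
Zolotarev: (37|119) = -1, matching the cycle-count sign.

-1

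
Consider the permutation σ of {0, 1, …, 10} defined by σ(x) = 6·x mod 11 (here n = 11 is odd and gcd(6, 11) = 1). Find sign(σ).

Trace 1: π^k(1) = [1, 6, 3, 7, 9, 10, 5] for k=0..6.
Decompose π into cycles: lengths [10, 1] (2 cycles, including the fixed point 0).
Σ(ℓ_i−1) = 11−2 = 9; sign = (−1)^9 = -1.

-1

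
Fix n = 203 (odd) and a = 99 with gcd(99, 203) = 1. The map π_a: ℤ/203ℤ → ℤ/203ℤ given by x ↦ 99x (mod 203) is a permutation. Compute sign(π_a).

Trace 99: π^k(99) = [99, 57, 162, 1] for k=0..3.
Cycle type of π: 4×49 + 1×7; total 56 cycles.
n − c = 203 − 56 = 147; sign = (−1)^147 = -1.
(99|203)_J = -1 (Zolotarev's lemma cross-check).

-1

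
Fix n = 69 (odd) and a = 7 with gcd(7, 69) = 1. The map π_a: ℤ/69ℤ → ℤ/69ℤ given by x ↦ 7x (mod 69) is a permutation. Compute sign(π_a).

-1

Orbit of 67 under x↦7x: [67, 55, 40, 4, 28, 58, 61]… (length divides ord_69(7)).
Cycle lengths of π_7 on ℤ/69ℤ: [22, 22, 22, 1, 1, 1]; 6 cycles in total.
Σ(ℓ_i−1) = 69−6 = 63; sign = (−1)^63 = -1.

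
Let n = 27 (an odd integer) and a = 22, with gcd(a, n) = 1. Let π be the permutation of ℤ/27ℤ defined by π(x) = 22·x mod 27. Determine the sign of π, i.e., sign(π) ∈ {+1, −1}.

+1

Orbit of 7 under x↦22x: [7, 19, 13, 16, 1, 22, 25]… (length divides ord_27(22)).
Cycle type of π: 9×2 + 3×2 + 1×3; total 7 cycles.
7 cycles on 27: each ℓ→(−1)^(ℓ−1), product (−1)^20 = +1.
The Jacobi symbol (22|27) = +1 (Zolotarev) agrees.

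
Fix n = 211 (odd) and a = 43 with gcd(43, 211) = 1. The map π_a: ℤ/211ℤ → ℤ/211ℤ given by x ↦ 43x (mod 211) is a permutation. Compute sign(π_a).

+1

Orbit of 178 under x↦43x: [178, 58, 173, 54, 1, 43, 161]… (length divides ord_211(43)).
Decompose π into cycles: lengths [21, 21, 21, 21, 21, 21, 21, 21, 21, 21, 1] (11 cycles, including the fixed point 0).
Σ(ℓ_i−1) = 211−11 = 200; sign = (−1)^200 = +1.
Zolotarev: (43|211) = +1, matching the cycle-count sign.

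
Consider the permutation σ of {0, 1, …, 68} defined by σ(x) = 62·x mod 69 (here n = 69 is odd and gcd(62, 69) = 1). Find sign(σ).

-1

Start at x=32: 32 → 52 → 50 → 64 → 35 → 31 → 59 → … (one orbit).
The orbit structure of x ↦ 62x mod 69: 6 orbits of sizes [22, 22, 11, 11, 2, 1].
69 − 6 = 63 transpositions; sign(π) = (−1)^63 = -1.
Check: (62/69) = -1 by Zolotarev.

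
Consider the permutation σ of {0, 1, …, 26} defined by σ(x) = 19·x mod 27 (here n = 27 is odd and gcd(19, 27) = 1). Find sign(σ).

Trace 10: π^k(10) = [10, 1, 19] for k=0..2.
Decompose π into cycles: lengths [3, 3, 3, 3, 3, 3, 1, 1, 1, 1, 1, 1, 1, 1, 1] (15 cycles, including the fixed point 0).
15 cycles on 27: each ℓ→(−1)^(ℓ−1), product (−1)^12 = +1.

+1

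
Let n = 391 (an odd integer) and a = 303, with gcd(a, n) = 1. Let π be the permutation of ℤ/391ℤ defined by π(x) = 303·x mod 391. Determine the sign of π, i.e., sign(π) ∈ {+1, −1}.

Trace 142: π^k(142) = [142, 16, 156, 348, 265, 140, 192] for k=0..6.
Cycle type of π: 176×2 + 16 + 11×2 + 1; total 6 cycles.
6 cycles on 391: each ℓ→(−1)^(ℓ−1), product (−1)^385 = -1.
Zolotarev: (303|391) = -1, matching the cycle-count sign.

-1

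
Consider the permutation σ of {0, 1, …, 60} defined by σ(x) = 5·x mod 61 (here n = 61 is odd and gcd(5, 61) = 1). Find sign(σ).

+1

Orbit of 58 under x↦5x: [58, 46, 47, 52, 16, 19, 34]… (length divides ord_61(5)).
Cycle lengths of π_5 on ℤ/61ℤ: [30, 30, 1]; 3 cycles in total.
With 3 cycles on 61 points, sign = (−1)^{61−3} = +1.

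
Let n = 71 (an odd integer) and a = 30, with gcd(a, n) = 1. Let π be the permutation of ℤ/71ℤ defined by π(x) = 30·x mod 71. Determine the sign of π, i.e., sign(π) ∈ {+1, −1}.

+1

Start at x=37: 37 → 45 → 1 → 30 → 48 → 20 → 32 → 37 (one orbit).
Decompose π into cycles: lengths [7, 7, 7, 7, 7, 7, 7, 7, 7, 7, 1] (11 cycles, including the fixed point 0).
n − c = 71 − 11 = 60; sign = (−1)^60 = +1.
(30|71)_J = +1 (Zolotarev's lemma cross-check).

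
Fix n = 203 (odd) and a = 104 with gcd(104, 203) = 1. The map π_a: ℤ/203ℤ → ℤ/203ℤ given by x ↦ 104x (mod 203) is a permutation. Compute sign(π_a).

Start at x=1: 1 → 104 → 57 → 41 → 1 (one orbit).
π_104 has 53 disjoint cycles with lengths [4, 4, 4, 4, 4, 4, 4, 4, 4, 4, 4, 4, 4, 4, 4, 4, 4, 4, 4, 4, 4, 4, 4, 4, 4, 4, 4, 4, 4, 4, 4, 4, 4, 4, 4, 4, 4, 4, 4, 4, 4, 4, 4, 4, 4, 4, 4, 4, 4, 2, 2, 2, 1] on {0,…,202}.
sign(π) = (−1)^{n − #cycles} = (−1)^{203−53} = (−1)^150 = +1.

+1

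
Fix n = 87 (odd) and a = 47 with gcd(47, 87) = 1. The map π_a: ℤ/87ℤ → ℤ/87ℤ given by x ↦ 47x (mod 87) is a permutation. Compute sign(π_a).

Orbit of 67 under x↦47x: [67, 17, 16, 56, 22, 77, 52]… (length divides ord_87(47)).
Cycle type of π: 28×3 + 2 + 1; total 5 cycles.
sign(π) = (−1)^{n − #cycles} = (−1)^{87−5} = (−1)^82 = +1.

+1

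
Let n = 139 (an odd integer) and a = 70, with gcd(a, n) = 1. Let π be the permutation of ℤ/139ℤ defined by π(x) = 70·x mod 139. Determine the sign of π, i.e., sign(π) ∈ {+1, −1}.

-1

Start at x=72: 72 → 36 → 18 → 9 → 74 → 37 → 88 → … (one orbit).
π_70 has 2 disjoint cycles with lengths [138, 1] on {0,…,138}.
2 cycles on 139: each ℓ→(−1)^(ℓ−1), product (−1)^137 = -1.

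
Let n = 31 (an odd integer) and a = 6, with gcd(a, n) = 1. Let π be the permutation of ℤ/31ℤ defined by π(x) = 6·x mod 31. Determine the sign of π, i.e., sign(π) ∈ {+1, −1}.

Orbit of 26 under x↦6x: [26, 1, 6, 5, 30, 25]… (length divides ord_31(6)).
6 cycles of lengths [6, 6, 6, 6, 6, 1].
Σ(ℓ_i−1) = 31−6 = 25; sign = (−1)^25 = -1.
Via Zolotarev, sign(π_{6}) = (6|31) = -1.

-1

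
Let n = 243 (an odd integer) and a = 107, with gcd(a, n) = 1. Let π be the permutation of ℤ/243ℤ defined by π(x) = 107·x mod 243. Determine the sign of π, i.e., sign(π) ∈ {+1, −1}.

Orbit of 107 under x↦107x: [107, 28, 80, 55, 53, 82, 26]… (length divides ord_243(107)).
Cycle type of π: 18×9 + 6×9 + 2×13 + 1; total 32 cycles.
Σ(ℓ_i−1) = 243−32 = 211; sign = (−1)^211 = -1.
Via Zolotarev, sign(π_{107}) = (107|243) = -1.

-1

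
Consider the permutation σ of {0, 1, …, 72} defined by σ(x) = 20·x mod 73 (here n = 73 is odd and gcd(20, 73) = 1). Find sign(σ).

Start at x=62: 62 → 72 → 53 → 38 → 30 → 16 → 28 → … (one orbit).
The orbit structure of x ↦ 20x mod 73: 2 orbits of sizes [72, 1].
n − c = 73 − 2 = 71; sign = (−1)^71 = -1.
Zolotarev: (20|73) = -1, matching the cycle-count sign.

-1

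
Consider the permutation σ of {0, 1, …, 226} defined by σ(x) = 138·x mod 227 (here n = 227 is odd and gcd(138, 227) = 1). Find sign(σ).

Start at x=197: 197 → 173 → 39 → 161 → 199 → 222 → 218 → … (one orbit).
The orbit structure of x ↦ 138x mod 227: 2 orbits of sizes [226, 1].
Σ(ℓ_i−1) = 227−2 = 225; sign = (−1)^225 = -1.
Check: (138/227) = -1 by Zolotarev.

-1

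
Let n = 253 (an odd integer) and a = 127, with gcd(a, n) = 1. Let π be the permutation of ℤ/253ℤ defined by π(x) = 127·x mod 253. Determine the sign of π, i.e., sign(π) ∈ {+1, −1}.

-1

Trace 119: π^k(119) = [119, 186, 93, 173, 213, 233, 243] for k=0..6.
Cycle type of π: 110×2 + 11×2 + 10 + 1; total 6 cycles.
n − c = 253 − 6 = 247; sign = (−1)^247 = -1.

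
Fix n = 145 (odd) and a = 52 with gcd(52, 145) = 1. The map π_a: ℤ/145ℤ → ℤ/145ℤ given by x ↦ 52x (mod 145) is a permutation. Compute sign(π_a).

Start at x=54: 54 → 53 → 1 → 52 → 94 → 103 → 136 → … (one orbit).
π_52 has 10 disjoint cycles with lengths [28, 28, 28, 28, 7, 7, 7, 7, 4, 1] on {0,…,144}.
145 − 10 = 135 transpositions; sign(π) = (−1)^135 = -1.
The Jacobi symbol (52|145) = -1 (Zolotarev) agrees.

-1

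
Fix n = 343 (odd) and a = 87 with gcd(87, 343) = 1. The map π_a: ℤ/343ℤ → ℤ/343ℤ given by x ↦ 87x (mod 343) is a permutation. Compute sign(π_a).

Orbit of 59 under x↦87x: [59, 331, 328, 67, 341, 169, 297]… (length divides ord_343(87)).
π_87 has 4 disjoint cycles with lengths [294, 42, 6, 1] on {0,…,342}.
sign(π) = (−1)^{n − #cycles} = (−1)^{343−4} = (−1)^339 = -1.

-1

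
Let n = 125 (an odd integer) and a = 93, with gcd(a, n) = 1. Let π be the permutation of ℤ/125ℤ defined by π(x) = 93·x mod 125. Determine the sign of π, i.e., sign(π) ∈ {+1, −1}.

Orbit of 82 under x↦93x: [82, 1, 93, 24, 107, 76, 68]… (length divides ord_125(93)).
Decompose π into cycles: lengths [20, 20, 20, 20, 20, 4, 4, 4, 4, 4, 4, 1] (12 cycles, including the fixed point 0).
125 − 12 = 113 transpositions; sign(π) = (−1)^113 = -1.

-1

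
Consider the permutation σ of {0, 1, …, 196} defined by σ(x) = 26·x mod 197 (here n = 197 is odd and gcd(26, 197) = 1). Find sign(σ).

Orbit of 121 under x↦26x: [121, 191, 41, 81, 136, 187, 134]… (length divides ord_197(26)).
Decompose π into cycles: lengths [98, 98, 1] (3 cycles, including the fixed point 0).
Σ(ℓ_i−1) = 197−3 = 194; sign = (−1)^194 = +1.
Zolotarev: (26|197) = +1, matching the cycle-count sign.

+1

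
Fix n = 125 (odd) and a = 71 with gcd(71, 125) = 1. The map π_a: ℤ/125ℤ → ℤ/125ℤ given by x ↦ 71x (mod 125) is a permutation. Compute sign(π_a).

+1

Start at x=106: 106 → 26 → 96 → 66 → 61 → 81 → 1 → … (one orbit).
Cycle type of π: 25×4 + 5×4 + 1×5; total 13 cycles.
With 13 cycles on 125 points, sign = (−1)^{125−13} = +1.
(71|125)_J = +1 (Zolotarev's lemma cross-check).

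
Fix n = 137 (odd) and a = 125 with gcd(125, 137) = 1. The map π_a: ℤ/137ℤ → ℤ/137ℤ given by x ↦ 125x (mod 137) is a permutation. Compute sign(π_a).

Trace 14: π^k(14) = [14, 106, 98, 57, 1, 125, 7] for k=0..6.
2 cycles of lengths [136, 1].
2 cycles on 137: each ℓ→(−1)^(ℓ−1), product (−1)^135 = -1.

-1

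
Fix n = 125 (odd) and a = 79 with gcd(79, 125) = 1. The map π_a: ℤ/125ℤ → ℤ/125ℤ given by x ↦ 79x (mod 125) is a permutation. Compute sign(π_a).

+1

Orbit of 16 under x↦79x: [16, 14, 106, 124, 46, 9, 86]… (length divides ord_125(79)).
Cycle type of π: 50×2 + 10×2 + 2×2 + 1; total 7 cycles.
sign(π) = (−1)^{n − #cycles} = (−1)^{125−7} = (−1)^118 = +1.
Via Zolotarev, sign(π_{79}) = (79|125) = +1.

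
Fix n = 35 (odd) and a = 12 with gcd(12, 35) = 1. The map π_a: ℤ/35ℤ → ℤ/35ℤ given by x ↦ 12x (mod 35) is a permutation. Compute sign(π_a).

+1

Orbit of 17 under x↦12x: [17, 29, 33, 11, 27, 9, 3]… (length divides ord_35(12)).
Decompose π into cycles: lengths [12, 12, 6, 4, 1] (5 cycles, including the fixed point 0).
n − c = 35 − 5 = 30; sign = (−1)^30 = +1.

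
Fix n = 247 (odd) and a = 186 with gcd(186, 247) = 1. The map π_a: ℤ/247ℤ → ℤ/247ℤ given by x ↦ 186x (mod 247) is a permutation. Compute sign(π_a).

-1

Start at x=235: 235 → 238 → 55 → 103 → 139 → 166 → 1 → … (one orbit).
Cycle type of π: 18×13 + 6×2 + 1; total 16 cycles.
16 cycles on 247: each ℓ→(−1)^(ℓ−1), product (−1)^231 = -1.
(186|247)_J = -1 (Zolotarev's lemma cross-check).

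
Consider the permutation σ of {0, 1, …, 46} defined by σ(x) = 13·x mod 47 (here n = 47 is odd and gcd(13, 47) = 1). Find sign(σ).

-1

Start at x=20: 20 → 25 → 43 → 42 → 29 → 1 → 13 → … (one orbit).
The orbit structure of x ↦ 13x mod 47: 2 orbits of sizes [46, 1].
n − c = 47 − 2 = 45; sign = (−1)^45 = -1.
(13|47)_J = -1 (Zolotarev's lemma cross-check).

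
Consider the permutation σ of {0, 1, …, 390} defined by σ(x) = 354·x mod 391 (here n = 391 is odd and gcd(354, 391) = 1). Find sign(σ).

-1

Start at x=154: 154 → 167 → 77 → 279 → 234 → 335 → 117 → … (one orbit).
The orbit structure of x ↦ 354x mod 391: 6 orbits of sizes [176, 176, 16, 11, 11, 1].
Σ(ℓ_i−1) = 391−6 = 385; sign = (−1)^385 = -1.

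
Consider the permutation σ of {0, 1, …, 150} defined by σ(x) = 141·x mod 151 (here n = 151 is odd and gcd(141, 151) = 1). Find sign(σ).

-1

Trace 98: π^k(98) = [98, 77, 136, 150, 10, 51, 94] for k=0..6.
2 cycles of lengths [150, 1].
2 cycles on 151: each ℓ→(−1)^(ℓ−1), product (−1)^149 = -1.
(141|151)_J = -1 (Zolotarev's lemma cross-check).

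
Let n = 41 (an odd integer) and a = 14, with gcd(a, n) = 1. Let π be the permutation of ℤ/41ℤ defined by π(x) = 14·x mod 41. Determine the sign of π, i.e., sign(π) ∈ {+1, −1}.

-1

Orbit of 40 under x↦14x: [40, 27, 9, 3, 1, 14, 32]… (length divides ord_41(14)).
The orbit structure of x ↦ 14x mod 41: 6 orbits of sizes [8, 8, 8, 8, 8, 1].
With 6 cycles on 41 points, sign = (−1)^{41−6} = -1.
(14|41)_J = -1 (Zolotarev's lemma cross-check).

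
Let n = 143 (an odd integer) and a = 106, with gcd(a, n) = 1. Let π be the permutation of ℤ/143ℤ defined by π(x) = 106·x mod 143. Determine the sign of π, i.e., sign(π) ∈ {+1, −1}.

Trace 103: π^k(103) = [103, 50, 9, 96, 23, 7, 27] for k=0..6.
Decompose π into cycles: lengths [60, 60, 12, 10, 1] (5 cycles, including the fixed point 0).
sign(π) = (−1)^{n − #cycles} = (−1)^{143−5} = (−1)^138 = +1.

+1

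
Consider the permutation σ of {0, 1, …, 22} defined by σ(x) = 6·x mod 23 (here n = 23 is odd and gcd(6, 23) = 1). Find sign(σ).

Start at x=18: 18 → 16 → 4 → 1 → 6 → 13 → 9 → … (one orbit).
3 cycles of lengths [11, 11, 1].
sign(π) = (−1)^{n − #cycles} = (−1)^{23−3} = (−1)^20 = +1.

+1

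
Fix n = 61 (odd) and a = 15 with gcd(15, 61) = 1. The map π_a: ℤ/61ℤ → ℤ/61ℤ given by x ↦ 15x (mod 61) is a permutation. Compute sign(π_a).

Trace 16: π^k(16) = [16, 57, 1, 15, 42, 20, 56] for k=0..6.
5 cycles of lengths [15, 15, 15, 15, 1].
n − c = 61 − 5 = 56; sign = (−1)^56 = +1.
Zolotarev: (15|61) = +1, matching the cycle-count sign.

+1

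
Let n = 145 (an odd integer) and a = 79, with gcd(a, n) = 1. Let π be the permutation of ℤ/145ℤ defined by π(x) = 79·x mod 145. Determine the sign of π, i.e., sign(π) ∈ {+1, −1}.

-1

Trace 134: π^k(134) = [134, 1, 79, 6, 39, 36, 89] for k=0..6.
Cycle lengths of π_79 on ℤ/145ℤ: [28, 28, 28, 28, 28, 2, 2, 1]; 8 cycles in total.
n − c = 145 − 8 = 137; sign = (−1)^137 = -1.
(79|145)_J = -1 (Zolotarev's lemma cross-check).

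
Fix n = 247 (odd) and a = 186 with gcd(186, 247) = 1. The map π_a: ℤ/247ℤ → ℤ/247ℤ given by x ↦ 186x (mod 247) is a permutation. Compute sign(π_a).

-1

Start at x=231: 231 → 235 → 238 → 55 → 103 → 139 → 166 → … (one orbit).
Cycle lengths of π_186 on ℤ/247ℤ: [18, 18, 18, 18, 18, 18, 18, 18, 18, 18, 18, 18, 18, 6, 6, 1]; 16 cycles in total.
Σ(ℓ_i−1) = 247−16 = 231; sign = (−1)^231 = -1.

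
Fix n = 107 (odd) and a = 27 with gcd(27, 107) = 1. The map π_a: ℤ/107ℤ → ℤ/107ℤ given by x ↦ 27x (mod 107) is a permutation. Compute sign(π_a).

Start at x=12: 12 → 3 → 81 → 47 → 92 → 23 → 86 → … (one orbit).
Cycle type of π: 53×2 + 1; total 3 cycles.
107 − 3 = 104 transpositions; sign(π) = (−1)^104 = +1.
Check: (27/107) = +1 by Zolotarev.

+1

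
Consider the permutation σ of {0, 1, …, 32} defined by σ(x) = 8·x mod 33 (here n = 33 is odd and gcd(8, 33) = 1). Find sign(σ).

+1

Start at x=1: 1 → 8 → 31 → 17 → 4 → 32 → 25 → … (one orbit).
Decompose π into cycles: lengths [10, 10, 10, 2, 1] (5 cycles, including the fixed point 0).
33 − 5 = 28 transpositions; sign(π) = (−1)^28 = +1.
Via Zolotarev, sign(π_{8}) = (8|33) = +1.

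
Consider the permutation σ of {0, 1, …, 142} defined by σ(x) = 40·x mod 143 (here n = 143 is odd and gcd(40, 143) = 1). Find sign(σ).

-1

Orbit of 14 under x↦40x: [14, 131, 92, 105, 53, 118, 1]… (length divides ord_143(40)).
The orbit structure of x ↦ 40x mod 143: 26 orbits of sizes [10, 10, 10, 10, 10, 10, 10, 10, 10, 10, 10, 10, 10, 1, 1, 1, 1, 1, 1, 1, 1, 1, 1, 1, 1, 1].
26 cycles on 143: each ℓ→(−1)^(ℓ−1), product (−1)^117 = -1.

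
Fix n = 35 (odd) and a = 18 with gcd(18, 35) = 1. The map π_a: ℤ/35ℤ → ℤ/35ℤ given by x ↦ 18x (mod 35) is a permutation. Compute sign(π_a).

-1

Trace 9: π^k(9) = [9, 22, 11, 23, 29, 32, 16] for k=0..6.
Cycle lengths of π_18 on ℤ/35ℤ: [12, 12, 4, 3, 3, 1]; 6 cycles in total.
35 − 6 = 29 transpositions; sign(π) = (−1)^29 = -1.
The Jacobi symbol (18|35) = -1 (Zolotarev) agrees.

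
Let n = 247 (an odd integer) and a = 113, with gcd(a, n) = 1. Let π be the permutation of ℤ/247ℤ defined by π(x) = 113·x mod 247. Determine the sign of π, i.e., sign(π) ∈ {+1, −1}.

-1

Start at x=191: 191 → 94 → 1 → 113 → 172 → 170 → 191 (one orbit).
Cycle type of π: 6×36 + 3×4 + 2×9 + 1; total 50 cycles.
n − c = 247 − 50 = 197; sign = (−1)^197 = -1.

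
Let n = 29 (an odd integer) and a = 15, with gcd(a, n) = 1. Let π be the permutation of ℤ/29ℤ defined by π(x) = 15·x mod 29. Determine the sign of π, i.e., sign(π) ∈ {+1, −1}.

-1

Orbit of 15 under x↦15x: [15, 22, 11, 20, 10, 5, 17]… (length divides ord_29(15)).
2 cycles of lengths [28, 1].
n − c = 29 − 2 = 27; sign = (−1)^27 = -1.
The Jacobi symbol (15|29) = -1 (Zolotarev) agrees.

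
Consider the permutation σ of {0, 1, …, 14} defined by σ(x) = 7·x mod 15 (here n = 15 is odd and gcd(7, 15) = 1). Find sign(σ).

Trace 7: π^k(7) = [7, 4, 13, 1] for k=0..3.
6 cycles of lengths [4, 4, 4, 1, 1, 1].
Σ(ℓ_i−1) = 15−6 = 9; sign = (−1)^9 = -1.

-1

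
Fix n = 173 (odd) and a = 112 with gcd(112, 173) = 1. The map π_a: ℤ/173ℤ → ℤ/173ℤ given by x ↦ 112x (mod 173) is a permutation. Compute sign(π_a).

-1

Orbit of 154 under x↦112x: [154, 121, 58, 95, 87, 56, 44]… (length divides ord_173(112)).
Cycle type of π: 172 + 1; total 2 cycles.
n − c = 173 − 2 = 171; sign = (−1)^171 = -1.
The Jacobi symbol (112|173) = -1 (Zolotarev) agrees.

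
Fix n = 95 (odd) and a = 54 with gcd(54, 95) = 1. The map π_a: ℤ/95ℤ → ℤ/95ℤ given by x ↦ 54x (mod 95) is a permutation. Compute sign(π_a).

+1

Trace 26: π^k(26) = [26, 74, 6, 39, 16, 9, 11] for k=0..6.
Decompose π into cycles: lengths [18, 18, 18, 18, 9, 9, 2, 2, 1] (9 cycles, including the fixed point 0).
95 − 9 = 86 transpositions; sign(π) = (−1)^86 = +1.
Zolotarev: (54|95) = +1, matching the cycle-count sign.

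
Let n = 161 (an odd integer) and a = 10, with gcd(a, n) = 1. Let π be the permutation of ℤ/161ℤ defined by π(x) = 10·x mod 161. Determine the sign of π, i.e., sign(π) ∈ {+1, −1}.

+1

Trace 97: π^k(97) = [97, 4, 40, 78, 136, 72, 76] for k=0..6.
Decompose π into cycles: lengths [66, 66, 22, 6, 1] (5 cycles, including the fixed point 0).
Σ(ℓ_i−1) = 161−5 = 156; sign = (−1)^156 = +1.
Via Zolotarev, sign(π_{10}) = (10|161) = +1.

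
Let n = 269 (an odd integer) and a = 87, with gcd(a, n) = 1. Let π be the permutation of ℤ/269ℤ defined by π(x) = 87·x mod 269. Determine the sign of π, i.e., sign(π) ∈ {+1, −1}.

Trace 239: π^k(239) = [239, 80, 235, 1, 87, 37, 260] for k=0..6.
The orbit structure of x ↦ 87x mod 269: 5 orbits of sizes [67, 67, 67, 67, 1].
sign(π) = (−1)^{n − #cycles} = (−1)^{269−5} = (−1)^264 = +1.

+1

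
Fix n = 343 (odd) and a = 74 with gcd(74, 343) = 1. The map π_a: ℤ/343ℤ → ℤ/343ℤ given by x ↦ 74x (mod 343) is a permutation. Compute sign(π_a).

Orbit of 85 under x↦74x: [85, 116, 9, 323, 235, 240, 267]… (length divides ord_343(74)).
Cycle lengths of π_74 on ℤ/343ℤ: [147, 147, 21, 21, 3, 3, 1]; 7 cycles in total.
343 − 7 = 336 transpositions; sign(π) = (−1)^336 = +1.
Zolotarev: (74|343) = +1, matching the cycle-count sign.

+1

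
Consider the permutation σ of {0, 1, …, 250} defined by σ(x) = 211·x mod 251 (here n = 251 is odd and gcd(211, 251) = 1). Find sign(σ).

Trace 149: π^k(149) = [149, 64, 201, 243, 69, 1, 211] for k=0..6.
The orbit structure of x ↦ 211x mod 251: 11 orbits of sizes [25, 25, 25, 25, 25, 25, 25, 25, 25, 25, 1].
251 − 11 = 240 transpositions; sign(π) = (−1)^240 = +1.
Zolotarev: (211|251) = +1, matching the cycle-count sign.

+1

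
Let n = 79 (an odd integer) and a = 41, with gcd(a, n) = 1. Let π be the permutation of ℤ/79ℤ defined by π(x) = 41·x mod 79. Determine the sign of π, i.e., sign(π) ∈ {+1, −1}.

-1

Trace 46: π^k(46) = [46, 69, 64, 17, 65, 58, 8] for k=0..6.
Cycle type of π: 26×3 + 1; total 4 cycles.
With 4 cycles on 79 points, sign = (−1)^{79−4} = -1.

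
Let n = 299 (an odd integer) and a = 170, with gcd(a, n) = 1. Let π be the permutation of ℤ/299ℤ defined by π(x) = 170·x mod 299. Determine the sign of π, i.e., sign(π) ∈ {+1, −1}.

Orbit of 261 under x↦170x: [261, 118, 27, 105, 209, 248, 1]… (length divides ord_299(170)).
π_170 has 39 disjoint cycles with lengths [11, 11, 11, 11, 11, 11, 11, 11, 11, 11, 11, 11, 11, 11, 11, 11, 11, 11, 11, 11, 11, 11, 11, 11, 11, 11, 1, 1, 1, 1, 1, 1, 1, 1, 1, 1, 1, 1, 1] on {0,…,298}.
n − c = 299 − 39 = 260; sign = (−1)^260 = +1.
The Jacobi symbol (170|299) = +1 (Zolotarev) agrees.

+1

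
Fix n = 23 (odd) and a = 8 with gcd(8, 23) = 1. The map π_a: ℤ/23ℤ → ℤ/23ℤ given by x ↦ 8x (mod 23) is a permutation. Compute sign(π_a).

Trace 3: π^k(3) = [3, 1, 8, 18, 6, 2, 16] for k=0..6.
π_8 has 3 disjoint cycles with lengths [11, 11, 1] on {0,…,22}.
n − c = 23 − 3 = 20; sign = (−1)^20 = +1.
The Jacobi symbol (8|23) = +1 (Zolotarev) agrees.

+1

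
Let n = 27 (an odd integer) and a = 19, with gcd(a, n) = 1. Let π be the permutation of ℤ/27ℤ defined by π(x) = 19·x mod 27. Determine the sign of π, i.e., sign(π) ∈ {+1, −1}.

+1

Start at x=19: 19 → 10 → 1 → 19 (one orbit).
π_19 has 15 disjoint cycles with lengths [3, 3, 3, 3, 3, 3, 1, 1, 1, 1, 1, 1, 1, 1, 1] on {0,…,26}.
27 − 15 = 12 transpositions; sign(π) = (−1)^12 = +1.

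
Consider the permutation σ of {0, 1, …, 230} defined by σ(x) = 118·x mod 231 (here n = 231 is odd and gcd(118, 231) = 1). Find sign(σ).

+1

Start at x=64: 64 → 160 → 169 → 76 → 190 → 13 → 148 → … (one orbit).
Decompose π into cycles: lengths [10, 10, 10, 10, 10, 10, 10, 10, 10, 10, 10, 10, 10, 10, 10, 10, 10, 10, 10, 10, 10, 2, 2, 2, 2, 2, 2, 2, 2, 2, 1, 1, 1] (33 cycles, including the fixed point 0).
231 − 33 = 198 transpositions; sign(π) = (−1)^198 = +1.
Check: (118/231) = +1 by Zolotarev.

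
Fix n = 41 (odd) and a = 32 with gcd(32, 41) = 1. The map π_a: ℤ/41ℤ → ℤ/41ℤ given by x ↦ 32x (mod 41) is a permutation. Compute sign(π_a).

Trace 1: π^k(1) = [1, 32, 40, 9] for k=0..3.
The orbit structure of x ↦ 32x mod 41: 11 orbits of sizes [4, 4, 4, 4, 4, 4, 4, 4, 4, 4, 1].
n − c = 41 − 11 = 30; sign = (−1)^30 = +1.

+1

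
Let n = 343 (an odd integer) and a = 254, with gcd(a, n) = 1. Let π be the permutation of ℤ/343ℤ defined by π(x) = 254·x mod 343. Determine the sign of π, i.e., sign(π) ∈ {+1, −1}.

Start at x=319: 319 → 78 → 261 → 95 → 120 → 296 → 67 → … (one orbit).
The orbit structure of x ↦ 254x mod 343: 7 orbits of sizes [147, 147, 21, 21, 3, 3, 1].
7 cycles on 343: each ℓ→(−1)^(ℓ−1), product (−1)^336 = +1.

+1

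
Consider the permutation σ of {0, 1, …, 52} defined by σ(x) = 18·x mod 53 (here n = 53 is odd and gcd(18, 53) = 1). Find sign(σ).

Trace 47: π^k(47) = [47, 51, 17, 41, 49, 34, 29] for k=0..6.
Cycle type of π: 52 + 1; total 2 cycles.
sign(π) = (−1)^{n − #cycles} = (−1)^{53−2} = (−1)^51 = -1.
Via Zolotarev, sign(π_{18}) = (18|53) = -1.

-1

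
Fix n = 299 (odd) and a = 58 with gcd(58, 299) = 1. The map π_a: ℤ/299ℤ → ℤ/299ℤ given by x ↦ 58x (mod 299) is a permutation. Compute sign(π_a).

Orbit of 216 under x↦58x: [216, 269, 54, 142, 163, 185, 265]… (length divides ord_299(58)).
Cycle type of π: 132×2 + 12 + 11×2 + 1; total 6 cycles.
6 cycles on 299: each ℓ→(−1)^(ℓ−1), product (−1)^293 = -1.
Zolotarev: (58|299) = -1, matching the cycle-count sign.

-1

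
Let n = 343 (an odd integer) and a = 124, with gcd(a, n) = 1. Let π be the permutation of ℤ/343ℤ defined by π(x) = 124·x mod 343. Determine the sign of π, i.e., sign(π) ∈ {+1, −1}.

Trace 254: π^k(254) = [254, 283, 106, 110, 263, 27, 261] for k=0..6.
Cycle lengths of π_124 on ℤ/343ℤ: [294, 42, 6, 1]; 4 cycles in total.
4 cycles on 343: each ℓ→(−1)^(ℓ−1), product (−1)^339 = -1.
The Jacobi symbol (124|343) = -1 (Zolotarev) agrees.

-1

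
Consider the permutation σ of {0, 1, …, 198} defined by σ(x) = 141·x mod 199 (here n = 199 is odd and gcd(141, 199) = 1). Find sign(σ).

Start at x=43: 43 → 93 → 178 → 24 → 1 → 141 → 180 → … (one orbit).
π_141 has 12 disjoint cycles with lengths [18, 18, 18, 18, 18, 18, 18, 18, 18, 18, 18, 1] on {0,…,198}.
n − c = 199 − 12 = 187; sign = (−1)^187 = -1.
Via Zolotarev, sign(π_{141}) = (141|199) = -1.

-1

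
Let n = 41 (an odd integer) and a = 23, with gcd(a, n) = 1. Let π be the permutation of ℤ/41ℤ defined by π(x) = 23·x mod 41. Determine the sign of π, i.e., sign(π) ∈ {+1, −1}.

Start at x=1: 1 → 23 → 37 → 31 → 16 → 40 → 18 → … (one orbit).
Cycle lengths of π_23 on ℤ/41ℤ: [10, 10, 10, 10, 1]; 5 cycles in total.
With 5 cycles on 41 points, sign = (−1)^{41−5} = +1.
(23|41)_J = +1 (Zolotarev's lemma cross-check).

+1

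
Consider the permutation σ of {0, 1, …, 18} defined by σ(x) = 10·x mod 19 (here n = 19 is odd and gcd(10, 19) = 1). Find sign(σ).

-1

Orbit of 4 under x↦10x: [4, 2, 1, 10, 5, 12, 6]… (length divides ord_19(10)).
Cycle type of π: 18 + 1; total 2 cycles.
n − c = 19 − 2 = 17; sign = (−1)^17 = -1.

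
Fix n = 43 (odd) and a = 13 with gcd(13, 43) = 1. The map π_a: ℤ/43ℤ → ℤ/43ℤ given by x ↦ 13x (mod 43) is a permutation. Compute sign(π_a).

+1

Trace 6: π^k(6) = [6, 35, 25, 24, 11, 14, 10] for k=0..6.
π_13 has 3 disjoint cycles with lengths [21, 21, 1] on {0,…,42}.
43 − 3 = 40 transpositions; sign(π) = (−1)^40 = +1.
(13|43)_J = +1 (Zolotarev's lemma cross-check).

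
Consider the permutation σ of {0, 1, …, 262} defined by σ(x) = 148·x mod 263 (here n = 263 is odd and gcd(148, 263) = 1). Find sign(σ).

Start at x=140: 140 → 206 → 243 → 196 → 78 → 235 → 64 → … (one orbit).
Cycle lengths of π_148 on ℤ/263ℤ: [131, 131, 1]; 3 cycles in total.
Σ(ℓ_i−1) = 263−3 = 260; sign = (−1)^260 = +1.
Check: (148/263) = +1 by Zolotarev.

+1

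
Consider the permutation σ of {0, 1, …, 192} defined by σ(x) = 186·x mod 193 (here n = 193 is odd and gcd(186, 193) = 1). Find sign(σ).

+1

Start at x=109: 109 → 9 → 130 → 55 → 1 → 186 → 49 → … (one orbit).
9 cycles of lengths [24, 24, 24, 24, 24, 24, 24, 24, 1].
9 cycles on 193: each ℓ→(−1)^(ℓ−1), product (−1)^184 = +1.
Check: (186/193) = +1 by Zolotarev.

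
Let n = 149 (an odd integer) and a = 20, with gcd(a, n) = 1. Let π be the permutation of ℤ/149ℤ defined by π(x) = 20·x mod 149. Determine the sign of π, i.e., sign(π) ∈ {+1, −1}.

Orbit of 5 under x↦20x: [5, 100, 63, 68, 19, 82, 1]… (length divides ord_149(20)).
Cycle lengths of π_20 on ℤ/149ℤ: [74, 74, 1]; 3 cycles in total.
sign(π) = (−1)^{n − #cycles} = (−1)^{149−3} = (−1)^146 = +1.
(20|149)_J = +1 (Zolotarev's lemma cross-check).

+1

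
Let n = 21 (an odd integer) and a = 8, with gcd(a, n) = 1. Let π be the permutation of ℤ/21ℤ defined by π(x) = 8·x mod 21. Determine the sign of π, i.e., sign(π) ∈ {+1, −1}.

Trace 1: π^k(1) = [1, 8] for k=0..1.
π_8 has 14 disjoint cycles with lengths [2, 2, 2, 2, 2, 2, 2, 1, 1, 1, 1, 1, 1, 1] on {0,…,20}.
Σ(ℓ_i−1) = 21−14 = 7; sign = (−1)^7 = -1.
Zolotarev: (8|21) = -1, matching the cycle-count sign.

-1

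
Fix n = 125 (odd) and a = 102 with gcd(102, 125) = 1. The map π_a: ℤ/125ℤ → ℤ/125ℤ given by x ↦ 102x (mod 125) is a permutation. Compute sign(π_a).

Start at x=56: 56 → 87 → 124 → 23 → 96 → 42 → 34 → … (one orbit).
π_102 has 4 disjoint cycles with lengths [100, 20, 4, 1] on {0,…,124}.
sign(π) = (−1)^{n − #cycles} = (−1)^{125−4} = (−1)^121 = -1.

-1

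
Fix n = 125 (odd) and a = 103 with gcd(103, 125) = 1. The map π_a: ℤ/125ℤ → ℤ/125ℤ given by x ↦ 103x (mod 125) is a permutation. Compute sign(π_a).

Start at x=76: 76 → 78 → 34 → 2 → 81 → 93 → 79 → … (one orbit).
π_103 has 4 disjoint cycles with lengths [100, 20, 4, 1] on {0,…,124}.
125 − 4 = 121 transpositions; sign(π) = (−1)^121 = -1.
Via Zolotarev, sign(π_{103}) = (103|125) = -1.

-1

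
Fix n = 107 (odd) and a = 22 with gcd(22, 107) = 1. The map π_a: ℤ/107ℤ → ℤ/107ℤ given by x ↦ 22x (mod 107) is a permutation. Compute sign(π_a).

-1

Orbit of 31 under x↦22x: [31, 40, 24, 100, 60, 36, 43]… (length divides ord_107(22)).
Cycle type of π: 106 + 1; total 2 cycles.
sign(π) = (−1)^{n − #cycles} = (−1)^{107−2} = (−1)^105 = -1.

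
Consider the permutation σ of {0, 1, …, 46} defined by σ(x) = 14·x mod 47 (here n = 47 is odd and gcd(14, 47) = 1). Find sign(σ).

Start at x=21: 21 → 12 → 27 → 2 → 28 → 16 → 36 → … (one orbit).
The orbit structure of x ↦ 14x mod 47: 3 orbits of sizes [23, 23, 1].
3 cycles on 47: each ℓ→(−1)^(ℓ−1), product (−1)^44 = +1.
Zolotarev: (14|47) = +1, matching the cycle-count sign.

+1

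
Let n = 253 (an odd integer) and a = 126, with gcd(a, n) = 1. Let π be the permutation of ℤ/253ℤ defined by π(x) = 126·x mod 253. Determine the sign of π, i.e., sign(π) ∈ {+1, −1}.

-1

Start at x=70: 70 → 218 → 144 → 181 → 36 → 235 → 9 → … (one orbit).
6 cycles of lengths [110, 110, 22, 5, 5, 1].
253 − 6 = 247 transpositions; sign(π) = (−1)^247 = -1.
Via Zolotarev, sign(π_{126}) = (126|253) = -1.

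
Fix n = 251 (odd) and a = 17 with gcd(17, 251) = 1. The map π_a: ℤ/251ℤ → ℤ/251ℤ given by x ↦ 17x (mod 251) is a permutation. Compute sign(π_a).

Start at x=117: 117 → 232 → 179 → 31 → 25 → 174 → 197 → … (one orbit).
Decompose π into cycles: lengths [125, 125, 1] (3 cycles, including the fixed point 0).
n − c = 251 − 3 = 248; sign = (−1)^248 = +1.
(17|251)_J = +1 (Zolotarev's lemma cross-check).

+1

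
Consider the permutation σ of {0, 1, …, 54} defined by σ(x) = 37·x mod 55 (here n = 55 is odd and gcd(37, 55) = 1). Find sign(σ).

Orbit of 34 under x↦37x: [34, 48, 16, 42, 14, 23, 26]… (length divides ord_55(37)).
Cycle type of π: 20×2 + 5×2 + 4 + 1; total 6 cycles.
55 − 6 = 49 transpositions; sign(π) = (−1)^49 = -1.
(37|55)_J = -1 (Zolotarev's lemma cross-check).

-1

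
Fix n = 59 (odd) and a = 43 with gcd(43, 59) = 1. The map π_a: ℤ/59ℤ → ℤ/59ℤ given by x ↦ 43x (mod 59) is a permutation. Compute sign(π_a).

-1

Orbit of 46 under x↦43x: [46, 31, 35, 30, 51, 10, 17]… (length divides ord_59(43)).
π_43 has 2 disjoint cycles with lengths [58, 1] on {0,…,58}.
sign(π) = (−1)^{n − #cycles} = (−1)^{59−2} = (−1)^57 = -1.
The Jacobi symbol (43|59) = -1 (Zolotarev) agrees.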